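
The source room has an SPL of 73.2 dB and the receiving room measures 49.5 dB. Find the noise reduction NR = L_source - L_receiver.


NR = L_source - L_receiver (difference between source and receiving room levels)
NR = 73.2 - 49.5 = 23.7 dB


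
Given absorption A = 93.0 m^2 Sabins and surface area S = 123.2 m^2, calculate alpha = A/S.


Absorption coefficient = absorbed power / incident power
alpha = A / S = 93.0 / 123.2 = 0.75487


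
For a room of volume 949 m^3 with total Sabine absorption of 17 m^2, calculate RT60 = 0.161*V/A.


RT60 = 0.161 * 949 / 17 = 8.9876 s


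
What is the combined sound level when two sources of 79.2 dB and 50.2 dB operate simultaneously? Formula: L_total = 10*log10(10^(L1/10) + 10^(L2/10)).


10^(79.2/10) = 8.31764e+07
10^(50.2/10) = 104713
Sum = 8.31764e+07 + 104713 = 8.32811e+07
L_total = 10*log10(8.32811e+07) = 79.205 dB


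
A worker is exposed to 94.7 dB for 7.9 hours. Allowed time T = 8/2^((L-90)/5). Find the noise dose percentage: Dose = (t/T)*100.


T_allowed = 8 / 2^((94.7 - 90)/5) = 4.16986 hr
Dose = 7.9 / 4.16986 * 100 = 189.45 %


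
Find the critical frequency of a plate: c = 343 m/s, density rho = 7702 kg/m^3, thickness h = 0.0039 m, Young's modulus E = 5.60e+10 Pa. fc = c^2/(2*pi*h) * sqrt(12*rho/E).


12*rho/E = 12*7702/5.60e+10 = 1.65043e-06
sqrt(12*rho/E) = sqrt(1.65043e-06) = 0.00128469
c^2/(2*pi*h) = 343^2/(2*pi*0.0039) = 4.80113e+06
fc = 4.80113e+06 * 0.00128469 = 6168 Hz


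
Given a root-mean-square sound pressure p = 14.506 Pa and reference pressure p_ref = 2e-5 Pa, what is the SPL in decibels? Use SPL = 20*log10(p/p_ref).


p / p_ref = 14.506 / 2e-5 = 725300
SPL = 20 * log10(725300) = 117.21 dB


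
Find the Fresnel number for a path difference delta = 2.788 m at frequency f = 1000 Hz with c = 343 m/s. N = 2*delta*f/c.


N = 2*delta*f/c = 2*delta/lambda, where lambda = c/f
lambda = 343 / 1000 = 0.343 m
N = 2 * 2.788 / 0.343 = 16.257


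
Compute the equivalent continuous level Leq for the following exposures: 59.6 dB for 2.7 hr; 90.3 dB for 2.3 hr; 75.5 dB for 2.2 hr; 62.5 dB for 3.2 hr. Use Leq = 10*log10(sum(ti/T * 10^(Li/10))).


T_total = 2.7 + 2.3 + 2.2 + 3.2 = 10.4 hr
(2.7/10.4) * 10^(59.6/10) = 236772
(2.3/10.4) * 10^(90.3/10) = 2.36971e+08
(2.2/10.4) * 10^(75.5/10) = 7.50567e+06
(3.2/10.4) * 10^(62.5/10) = 547163
Sum = 236772 + 2.36971e+08 + 7.50567e+06 + 547163 = 2.45261e+08
Leq = 10*log10(2.45261e+08) = 83.896 dB


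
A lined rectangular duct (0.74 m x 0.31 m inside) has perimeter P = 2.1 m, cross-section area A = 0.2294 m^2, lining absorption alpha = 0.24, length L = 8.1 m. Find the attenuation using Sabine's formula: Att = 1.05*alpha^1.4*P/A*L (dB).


alpha^1.4 = 0.24^1.4 = 0.135611
Attenuation rate = 1.05 * alpha^1.4 * P / A
= 1.05 * 0.135611 * 2.1 / 0.2294 = 1.3035 dB/m
Total Att = 1.3035 * 8.1 = 10.558 dB


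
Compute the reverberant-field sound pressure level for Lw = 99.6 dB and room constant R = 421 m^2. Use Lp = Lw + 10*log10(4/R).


4/R = 4/421 = 0.00950119
Lp = 99.6 + 10*log10(0.00950119) = 79.378 dB


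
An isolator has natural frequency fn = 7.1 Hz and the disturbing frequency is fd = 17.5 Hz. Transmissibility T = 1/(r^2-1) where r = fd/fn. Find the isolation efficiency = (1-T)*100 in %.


r = 17.5 / 7.1 = 2.46479
r^2 - 1 = 2.46479^2 - 1 = 5.07519
T = 1/5.07519 = 0.197037
Efficiency = (1 - 0.197037)*100 = 80.296 %


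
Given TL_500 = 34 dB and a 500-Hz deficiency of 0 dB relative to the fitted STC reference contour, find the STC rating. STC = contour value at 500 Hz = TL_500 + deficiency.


By ASTM E413, STC = value of the fitted reference contour at 500 Hz.
Contour value at 500 Hz = TL_500 + deficiency = 34 + 0 = 34
STC = 34


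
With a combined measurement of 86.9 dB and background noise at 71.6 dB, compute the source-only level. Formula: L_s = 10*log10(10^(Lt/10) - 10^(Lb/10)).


10^(86.9/10) = 4.89779e+08
10^(71.6/10) = 1.44544e+07
Difference = 4.89779e+08 - 1.44544e+07 = 4.75325e+08
L_source = 10*log10(4.75325e+08) = 86.77 dB


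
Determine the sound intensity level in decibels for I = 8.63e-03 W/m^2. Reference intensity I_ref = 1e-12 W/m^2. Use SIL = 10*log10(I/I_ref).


I / I_ref = 8.63e-03 / 1e-12 = 8.63e+09
SIL = 10 * log10(8.63e+09) = 99.36 dB


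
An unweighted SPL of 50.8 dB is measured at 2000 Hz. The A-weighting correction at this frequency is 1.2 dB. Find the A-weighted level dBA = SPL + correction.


A-weighting table: 2000 Hz -> 1.2 dB correction
SPL_A = SPL + correction = 50.8 + (1.2) = 52 dBA


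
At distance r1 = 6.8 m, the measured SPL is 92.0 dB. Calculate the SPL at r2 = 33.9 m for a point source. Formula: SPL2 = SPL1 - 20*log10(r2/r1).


r2/r1 = 33.9/6.8 = 4.98529
Correction = 20*log10(4.98529) = 13.9538 dB
SPL2 = 92.0 - 13.9538 = 78.046 dB


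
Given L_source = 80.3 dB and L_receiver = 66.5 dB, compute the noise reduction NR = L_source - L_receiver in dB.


NR = L_source - L_receiver (difference between source and receiving room levels)
NR = 80.3 - 66.5 = 13.8 dB


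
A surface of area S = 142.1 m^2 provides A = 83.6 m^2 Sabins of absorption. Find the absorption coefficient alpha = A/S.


Absorption coefficient = absorbed power / incident power
alpha = A / S = 83.6 / 142.1 = 0.58832


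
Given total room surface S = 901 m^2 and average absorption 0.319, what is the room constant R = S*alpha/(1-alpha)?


R = 901 * 0.319 / (1 - 0.319) = 422.05 m^2


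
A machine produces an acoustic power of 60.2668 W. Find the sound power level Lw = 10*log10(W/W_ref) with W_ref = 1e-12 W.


W / W_ref = 60.2668 / 1e-12 = 6.02668e+13
Lw = 10 * log10(6.02668e+13) = 137.8 dB


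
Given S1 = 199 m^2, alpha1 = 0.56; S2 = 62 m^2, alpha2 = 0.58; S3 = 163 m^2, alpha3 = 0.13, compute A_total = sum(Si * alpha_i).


199 * 0.56 = 111.44
62 * 0.58 = 35.96
163 * 0.13 = 21.19
A_total = 111.44 + 35.96 + 21.19 = 168.59 m^2


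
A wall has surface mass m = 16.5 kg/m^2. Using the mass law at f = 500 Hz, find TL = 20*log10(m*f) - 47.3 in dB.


m * f = 16.5 * 500 = 8250
20*log10(8250) = 78.3291 dB
TL = 78.3291 - 47.3 = 31.029 dB


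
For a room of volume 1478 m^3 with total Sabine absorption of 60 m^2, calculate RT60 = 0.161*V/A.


RT60 = 0.161 * 1478 / 60 = 3.966 s


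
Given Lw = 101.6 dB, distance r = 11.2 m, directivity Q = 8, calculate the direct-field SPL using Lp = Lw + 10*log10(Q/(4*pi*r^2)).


4*pi*r^2 = 4*pi*11.2^2 = 1576.33 m^2
Q / (4*pi*r^2) = 8 / 1576.33 = 0.00507508
Lp = 101.6 + 10*log10(0.00507508) = 78.654 dB


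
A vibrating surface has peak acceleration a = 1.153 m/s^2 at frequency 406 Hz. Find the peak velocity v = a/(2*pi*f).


omega = 2*pi*f = 2*pi*406 = 2550.97 rad/s
v = a / omega = 1.153 / 2550.97 = 0.00045198 m/s


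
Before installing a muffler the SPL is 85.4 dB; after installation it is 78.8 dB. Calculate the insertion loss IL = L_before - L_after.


Insertion loss = SPL without muffler - SPL with muffler
IL = 85.4 - 78.8 = 6.6 dB


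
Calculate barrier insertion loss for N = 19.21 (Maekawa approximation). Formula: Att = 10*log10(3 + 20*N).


3 + 20*N = 3 + 20*19.21 = 387.2
Att = 10*log10(387.2) = 25.879 dB


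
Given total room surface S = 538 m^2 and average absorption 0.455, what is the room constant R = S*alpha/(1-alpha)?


R = 538 * 0.455 / (1 - 0.455) = 449.16 m^2


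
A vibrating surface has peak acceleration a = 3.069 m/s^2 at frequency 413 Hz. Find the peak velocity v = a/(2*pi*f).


omega = 2*pi*f = 2*pi*413 = 2594.96 rad/s
v = a / omega = 3.069 / 2594.96 = 0.0011827 m/s


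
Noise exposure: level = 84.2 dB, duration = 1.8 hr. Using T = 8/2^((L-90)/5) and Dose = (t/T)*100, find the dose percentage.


T_allowed = 8 / 2^((84.2 - 90)/5) = 17.8766 hr
Dose = 1.8 / 17.8766 * 100 = 10.069 %


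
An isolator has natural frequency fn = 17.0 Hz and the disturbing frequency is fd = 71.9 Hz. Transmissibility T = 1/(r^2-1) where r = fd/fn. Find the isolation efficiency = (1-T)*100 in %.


r = 71.9 / 17.0 = 4.22941
r^2 - 1 = 4.22941^2 - 1 = 16.8879
T = 1/16.8879 = 0.059214
Efficiency = (1 - 0.059214)*100 = 94.079 %


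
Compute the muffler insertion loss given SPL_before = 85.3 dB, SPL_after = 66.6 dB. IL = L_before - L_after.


Insertion loss = SPL without muffler - SPL with muffler
IL = 85.3 - 66.6 = 18.7 dB


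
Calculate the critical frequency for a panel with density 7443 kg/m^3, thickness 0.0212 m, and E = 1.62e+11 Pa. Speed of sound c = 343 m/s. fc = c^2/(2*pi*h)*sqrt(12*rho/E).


12*rho/E = 12*7443/1.62e+11 = 5.51333e-07
sqrt(12*rho/E) = sqrt(5.51333e-07) = 0.000742518
c^2/(2*pi*h) = 343^2/(2*pi*0.0212) = 883227
fc = 883227 * 0.000742518 = 655.81 Hz


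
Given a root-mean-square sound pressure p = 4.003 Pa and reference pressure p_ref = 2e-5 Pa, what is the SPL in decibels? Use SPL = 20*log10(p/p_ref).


p / p_ref = 4.003 / 2e-5 = 200150
SPL = 20 * log10(200150) = 106.03 dB


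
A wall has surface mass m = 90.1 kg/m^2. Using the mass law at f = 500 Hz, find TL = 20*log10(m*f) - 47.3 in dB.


m * f = 90.1 * 500 = 45050
20*log10(45050) = 93.0739 dB
TL = 93.0739 - 47.3 = 45.774 dB


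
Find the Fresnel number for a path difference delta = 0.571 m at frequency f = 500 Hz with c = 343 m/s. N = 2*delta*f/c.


N = 2*delta*f/c = 2*delta/lambda, where lambda = c/f
lambda = 343 / 500 = 0.686 m
N = 2 * 0.571 / 0.686 = 1.6647


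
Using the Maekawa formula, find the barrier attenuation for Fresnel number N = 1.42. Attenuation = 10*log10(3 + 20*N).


3 + 20*N = 3 + 20*1.42 = 31.4
Att = 10*log10(31.4) = 14.969 dB


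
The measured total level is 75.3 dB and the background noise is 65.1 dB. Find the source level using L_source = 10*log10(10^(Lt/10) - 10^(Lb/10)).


10^(75.3/10) = 3.38844e+07
10^(65.1/10) = 3.23594e+06
Difference = 3.38844e+07 - 3.23594e+06 = 3.06485e+07
L_source = 10*log10(3.06485e+07) = 74.864 dB


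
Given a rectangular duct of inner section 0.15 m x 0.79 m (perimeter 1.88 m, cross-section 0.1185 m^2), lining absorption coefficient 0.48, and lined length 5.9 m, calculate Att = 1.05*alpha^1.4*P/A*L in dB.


alpha^1.4 = 0.48^1.4 = 0.35788
Attenuation rate = 1.05 * alpha^1.4 * P / A
= 1.05 * 0.35788 * 1.88 / 0.1185 = 5.96165 dB/m
Total Att = 5.96165 * 5.9 = 35.174 dB


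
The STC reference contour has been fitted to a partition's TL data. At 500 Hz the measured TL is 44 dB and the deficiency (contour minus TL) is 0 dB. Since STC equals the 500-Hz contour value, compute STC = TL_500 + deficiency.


By ASTM E413, STC = value of the fitted reference contour at 500 Hz.
Contour value at 500 Hz = TL_500 + deficiency = 44 + 0 = 44
STC = 44


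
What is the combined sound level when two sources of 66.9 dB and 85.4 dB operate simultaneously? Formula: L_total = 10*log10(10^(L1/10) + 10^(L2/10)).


10^(66.9/10) = 4.89779e+06
10^(85.4/10) = 3.46737e+08
Sum = 4.89779e+06 + 3.46737e+08 = 3.51635e+08
L_total = 10*log10(3.51635e+08) = 85.461 dB


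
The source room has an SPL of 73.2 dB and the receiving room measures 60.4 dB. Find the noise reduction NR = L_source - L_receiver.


NR = L_source - L_receiver (difference between source and receiving room levels)
NR = 73.2 - 60.4 = 12.8 dB


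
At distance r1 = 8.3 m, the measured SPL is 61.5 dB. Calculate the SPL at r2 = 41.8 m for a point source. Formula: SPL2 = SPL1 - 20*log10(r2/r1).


r2/r1 = 41.8/8.3 = 5.03614
Correction = 20*log10(5.03614) = 14.042 dB
SPL2 = 61.5 - 14.042 = 47.458 dB


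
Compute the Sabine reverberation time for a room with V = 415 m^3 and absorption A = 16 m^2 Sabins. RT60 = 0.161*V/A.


RT60 = 0.161 * 415 / 16 = 4.1759 s


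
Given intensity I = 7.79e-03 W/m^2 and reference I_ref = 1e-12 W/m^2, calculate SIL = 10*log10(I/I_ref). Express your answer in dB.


I / I_ref = 7.79e-03 / 1e-12 = 7.79e+09
SIL = 10 * log10(7.79e+09) = 98.915 dB


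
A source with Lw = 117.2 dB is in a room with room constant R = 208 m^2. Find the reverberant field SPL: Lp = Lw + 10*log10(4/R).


4/R = 4/208 = 0.0192308
Lp = 117.2 + 10*log10(0.0192308) = 100.04 dB


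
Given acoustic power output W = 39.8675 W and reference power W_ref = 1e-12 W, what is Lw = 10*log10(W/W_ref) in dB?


W / W_ref = 39.8675 / 1e-12 = 3.98675e+13
Lw = 10 * log10(3.98675e+13) = 136.01 dB


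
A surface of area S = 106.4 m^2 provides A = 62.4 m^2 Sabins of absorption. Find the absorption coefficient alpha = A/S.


Absorption coefficient = absorbed power / incident power
alpha = A / S = 62.4 / 106.4 = 0.58647


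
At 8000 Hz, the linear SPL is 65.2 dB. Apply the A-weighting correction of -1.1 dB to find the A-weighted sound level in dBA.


A-weighting table: 8000 Hz -> -1.1 dB correction
SPL_A = SPL + correction = 65.2 + (-1.1) = 64.1 dBA


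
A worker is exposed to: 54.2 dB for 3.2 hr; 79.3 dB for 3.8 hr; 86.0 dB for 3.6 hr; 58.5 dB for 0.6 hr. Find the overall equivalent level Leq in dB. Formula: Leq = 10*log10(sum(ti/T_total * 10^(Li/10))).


T_total = 3.2 + 3.8 + 3.6 + 0.6 = 11.2 hr
(3.2/11.2) * 10^(54.2/10) = 75150.5
(3.8/11.2) * 10^(79.3/10) = 2.88779e+07
(3.6/11.2) * 10^(86.0/10) = 1.27963e+08
(0.6/11.2) * 10^(58.5/10) = 37925.7
Sum = 75150.5 + 2.88779e+07 + 1.27963e+08 + 37925.7 = 1.56954e+08
Leq = 10*log10(1.56954e+08) = 81.958 dB


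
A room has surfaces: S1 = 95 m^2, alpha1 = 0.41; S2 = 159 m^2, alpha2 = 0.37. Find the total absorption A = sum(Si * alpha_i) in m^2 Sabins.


95 * 0.41 = 38.95
159 * 0.37 = 58.83
A_total = 38.95 + 58.83 = 97.78 m^2


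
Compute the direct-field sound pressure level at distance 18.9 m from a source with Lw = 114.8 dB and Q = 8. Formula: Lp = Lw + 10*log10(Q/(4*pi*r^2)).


4*pi*r^2 = 4*pi*18.9^2 = 4488.83 m^2
Q / (4*pi*r^2) = 8 / 4488.83 = 0.0017822
Lp = 114.8 + 10*log10(0.0017822) = 87.31 dB


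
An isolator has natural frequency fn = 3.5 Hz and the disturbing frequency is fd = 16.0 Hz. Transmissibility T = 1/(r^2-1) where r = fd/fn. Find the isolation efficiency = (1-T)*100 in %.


r = 16.0 / 3.5 = 4.57143
r^2 - 1 = 4.57143^2 - 1 = 19.898
T = 1/19.898 = 0.0502563
Efficiency = (1 - 0.0502563)*100 = 94.974 %


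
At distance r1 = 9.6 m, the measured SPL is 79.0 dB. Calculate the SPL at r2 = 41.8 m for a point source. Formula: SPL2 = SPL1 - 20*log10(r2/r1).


r2/r1 = 41.8/9.6 = 4.35417
Correction = 20*log10(4.35417) = 12.7781 dB
SPL2 = 79.0 - 12.7781 = 66.222 dB


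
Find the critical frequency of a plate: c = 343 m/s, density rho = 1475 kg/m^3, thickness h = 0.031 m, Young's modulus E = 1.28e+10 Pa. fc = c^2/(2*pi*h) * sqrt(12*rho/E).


12*rho/E = 12*1475/1.28e+10 = 1.38281e-06
sqrt(12*rho/E) = sqrt(1.38281e-06) = 0.00117593
c^2/(2*pi*h) = 343^2/(2*pi*0.031) = 604014
fc = 604014 * 0.00117593 = 710.28 Hz


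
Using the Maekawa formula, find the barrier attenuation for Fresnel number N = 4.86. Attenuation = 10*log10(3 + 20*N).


3 + 20*N = 3 + 20*4.86 = 100.2
Att = 10*log10(100.2) = 20.009 dB


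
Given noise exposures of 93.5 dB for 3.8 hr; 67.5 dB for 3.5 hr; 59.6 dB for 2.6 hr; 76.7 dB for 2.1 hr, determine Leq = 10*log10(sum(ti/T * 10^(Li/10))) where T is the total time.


T_total = 3.8 + 3.5 + 2.6 + 2.1 = 12.0 hr
(3.8/12.0) * 10^(93.5/10) = 7.08928e+08
(3.5/12.0) * 10^(67.5/10) = 1.64016e+06
(2.6/12.0) * 10^(59.6/10) = 197602
(2.1/12.0) * 10^(76.7/10) = 8.18536e+06
Sum = 7.08928e+08 + 1.64016e+06 + 197602 + 8.18536e+06 = 7.18951e+08
Leq = 10*log10(7.18951e+08) = 88.567 dB


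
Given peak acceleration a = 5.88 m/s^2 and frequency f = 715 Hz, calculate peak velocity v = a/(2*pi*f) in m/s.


omega = 2*pi*f = 2*pi*715 = 4492.48 rad/s
v = a / omega = 5.88 / 4492.48 = 0.0013089 m/s


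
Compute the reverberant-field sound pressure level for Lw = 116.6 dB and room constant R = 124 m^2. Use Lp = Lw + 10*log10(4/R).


4/R = 4/124 = 0.0322581
Lp = 116.6 + 10*log10(0.0322581) = 101.69 dB


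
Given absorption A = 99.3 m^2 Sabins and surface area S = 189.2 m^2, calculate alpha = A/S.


Absorption coefficient = absorbed power / incident power
alpha = A / S = 99.3 / 189.2 = 0.52484


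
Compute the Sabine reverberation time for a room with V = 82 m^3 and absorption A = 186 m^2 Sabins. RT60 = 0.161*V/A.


RT60 = 0.161 * 82 / 186 = 0.070978 s


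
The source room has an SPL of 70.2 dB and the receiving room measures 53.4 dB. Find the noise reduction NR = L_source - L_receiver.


NR = L_source - L_receiver (difference between source and receiving room levels)
NR = 70.2 - 53.4 = 16.8 dB


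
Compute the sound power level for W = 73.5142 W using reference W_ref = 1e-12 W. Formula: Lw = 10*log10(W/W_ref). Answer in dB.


W / W_ref = 73.5142 / 1e-12 = 7.35142e+13
Lw = 10 * log10(7.35142e+13) = 138.66 dB


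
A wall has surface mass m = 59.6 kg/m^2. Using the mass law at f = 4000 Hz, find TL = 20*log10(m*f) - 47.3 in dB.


m * f = 59.6 * 4000 = 238400
20*log10(238400) = 107.546 dB
TL = 107.546 - 47.3 = 60.246 dB


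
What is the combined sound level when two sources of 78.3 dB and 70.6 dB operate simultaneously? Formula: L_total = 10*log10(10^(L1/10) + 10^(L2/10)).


10^(78.3/10) = 6.76083e+07
10^(70.6/10) = 1.14815e+07
Sum = 6.76083e+07 + 1.14815e+07 = 7.90898e+07
L_total = 10*log10(7.90898e+07) = 78.981 dB


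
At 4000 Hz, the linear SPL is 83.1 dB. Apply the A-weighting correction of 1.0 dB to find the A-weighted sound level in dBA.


A-weighting table: 4000 Hz -> 1.0 dB correction
SPL_A = SPL + correction = 83.1 + (1.0) = 84.1 dBA


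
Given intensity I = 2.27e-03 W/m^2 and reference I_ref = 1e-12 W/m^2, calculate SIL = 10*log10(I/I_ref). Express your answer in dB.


I / I_ref = 2.27e-03 / 1e-12 = 2.27e+09
SIL = 10 * log10(2.27e+09) = 93.56 dB


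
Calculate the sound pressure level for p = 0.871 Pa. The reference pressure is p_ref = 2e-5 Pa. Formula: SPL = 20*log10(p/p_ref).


p / p_ref = 0.871 / 2e-5 = 43550
SPL = 20 * log10(43550) = 92.78 dB


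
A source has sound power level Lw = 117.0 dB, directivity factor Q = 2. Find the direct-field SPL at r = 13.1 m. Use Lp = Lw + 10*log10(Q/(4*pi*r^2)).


4*pi*r^2 = 4*pi*13.1^2 = 2156.51 m^2
Q / (4*pi*r^2) = 2 / 2156.51 = 0.000927424
Lp = 117.0 + 10*log10(0.000927424) = 86.673 dB


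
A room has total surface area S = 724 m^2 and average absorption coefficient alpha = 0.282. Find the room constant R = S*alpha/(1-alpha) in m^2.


R = 724 * 0.282 / (1 - 0.282) = 284.36 m^2


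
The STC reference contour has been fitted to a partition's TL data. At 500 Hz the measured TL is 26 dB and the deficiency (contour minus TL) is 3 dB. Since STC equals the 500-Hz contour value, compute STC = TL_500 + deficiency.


By ASTM E413, STC = value of the fitted reference contour at 500 Hz.
Contour value at 500 Hz = TL_500 + deficiency = 26 + 3 = 29
STC = 29


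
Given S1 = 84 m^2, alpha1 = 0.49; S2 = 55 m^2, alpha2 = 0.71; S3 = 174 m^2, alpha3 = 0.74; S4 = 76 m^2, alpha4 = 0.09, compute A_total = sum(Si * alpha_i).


84 * 0.49 = 41.16
55 * 0.71 = 39.05
174 * 0.74 = 128.76
76 * 0.09 = 6.84
A_total = 41.16 + 39.05 + 128.76 + 6.84 = 215.81 m^2


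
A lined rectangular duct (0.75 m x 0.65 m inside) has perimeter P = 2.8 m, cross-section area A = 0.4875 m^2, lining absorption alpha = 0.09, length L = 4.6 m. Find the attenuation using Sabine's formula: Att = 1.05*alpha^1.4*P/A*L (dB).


alpha^1.4 = 0.09^1.4 = 0.034351
Attenuation rate = 1.05 * alpha^1.4 * P / A
= 1.05 * 0.034351 * 2.8 / 0.4875 = 0.207163 dB/m
Total Att = 0.207163 * 4.6 = 0.95295 dB


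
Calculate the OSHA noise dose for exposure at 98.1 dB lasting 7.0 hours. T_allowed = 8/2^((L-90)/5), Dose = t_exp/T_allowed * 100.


T_allowed = 8 / 2^((98.1 - 90)/5) = 2.60268 hr
Dose = 7.0 / 2.60268 * 100 = 268.95 %


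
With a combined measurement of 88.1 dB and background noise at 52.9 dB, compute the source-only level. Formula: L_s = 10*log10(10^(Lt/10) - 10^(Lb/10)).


10^(88.1/10) = 6.45654e+08
10^(52.9/10) = 194984
Difference = 6.45654e+08 - 194984 = 6.45459e+08
L_source = 10*log10(6.45459e+08) = 88.099 dB


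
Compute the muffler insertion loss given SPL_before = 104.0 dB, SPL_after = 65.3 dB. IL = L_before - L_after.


Insertion loss = SPL without muffler - SPL with muffler
IL = 104.0 - 65.3 = 38.7 dB


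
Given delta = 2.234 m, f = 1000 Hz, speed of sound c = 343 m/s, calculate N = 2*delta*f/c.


N = 2*delta*f/c = 2*delta/lambda, where lambda = c/f
lambda = 343 / 1000 = 0.343 m
N = 2 * 2.234 / 0.343 = 13.026


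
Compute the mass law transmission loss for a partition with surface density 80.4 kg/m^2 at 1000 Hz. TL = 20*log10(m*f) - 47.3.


m * f = 80.4 * 1000 = 80400
20*log10(80400) = 98.1051 dB
TL = 98.1051 - 47.3 = 50.805 dB


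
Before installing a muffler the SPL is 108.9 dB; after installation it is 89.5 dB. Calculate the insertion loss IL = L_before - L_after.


Insertion loss = SPL without muffler - SPL with muffler
IL = 108.9 - 89.5 = 19.4 dB


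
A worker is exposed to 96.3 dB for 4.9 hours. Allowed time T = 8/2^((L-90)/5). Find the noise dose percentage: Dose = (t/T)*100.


T_allowed = 8 / 2^((96.3 - 90)/5) = 3.34035 hr
Dose = 4.9 / 3.34035 * 100 = 146.69 %


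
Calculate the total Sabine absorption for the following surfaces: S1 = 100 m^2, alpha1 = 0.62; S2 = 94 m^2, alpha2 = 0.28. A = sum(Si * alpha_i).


100 * 0.62 = 62
94 * 0.28 = 26.32
A_total = 62 + 26.32 = 88.32 m^2


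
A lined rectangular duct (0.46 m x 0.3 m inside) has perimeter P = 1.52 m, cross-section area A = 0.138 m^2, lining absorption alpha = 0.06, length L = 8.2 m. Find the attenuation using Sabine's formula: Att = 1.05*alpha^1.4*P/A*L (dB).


alpha^1.4 = 0.06^1.4 = 0.0194721
Attenuation rate = 1.05 * alpha^1.4 * P / A
= 1.05 * 0.0194721 * 1.52 / 0.138 = 0.225199 dB/m
Total Att = 0.225199 * 8.2 = 1.8466 dB


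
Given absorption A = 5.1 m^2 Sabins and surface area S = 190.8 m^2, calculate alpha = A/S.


Absorption coefficient = absorbed power / incident power
alpha = A / S = 5.1 / 190.8 = 0.02673


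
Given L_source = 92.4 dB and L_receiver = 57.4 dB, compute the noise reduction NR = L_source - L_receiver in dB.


NR = L_source - L_receiver (difference between source and receiving room levels)
NR = 92.4 - 57.4 = 35 dB


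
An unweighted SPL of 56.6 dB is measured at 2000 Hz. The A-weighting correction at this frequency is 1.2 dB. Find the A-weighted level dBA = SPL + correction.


A-weighting table: 2000 Hz -> 1.2 dB correction
SPL_A = SPL + correction = 56.6 + (1.2) = 57.8 dBA


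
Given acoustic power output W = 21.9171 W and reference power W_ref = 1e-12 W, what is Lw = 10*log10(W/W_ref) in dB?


W / W_ref = 21.9171 / 1e-12 = 2.19171e+13
Lw = 10 * log10(2.19171e+13) = 133.41 dB


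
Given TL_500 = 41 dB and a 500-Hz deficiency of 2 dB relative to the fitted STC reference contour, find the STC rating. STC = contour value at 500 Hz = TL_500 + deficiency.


By ASTM E413, STC = value of the fitted reference contour at 500 Hz.
Contour value at 500 Hz = TL_500 + deficiency = 41 + 2 = 43
STC = 43


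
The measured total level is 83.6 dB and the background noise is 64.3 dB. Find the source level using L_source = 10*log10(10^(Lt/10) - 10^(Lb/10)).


10^(83.6/10) = 2.29087e+08
10^(64.3/10) = 2.69153e+06
Difference = 2.29087e+08 - 2.69153e+06 = 2.26395e+08
L_source = 10*log10(2.26395e+08) = 83.549 dB


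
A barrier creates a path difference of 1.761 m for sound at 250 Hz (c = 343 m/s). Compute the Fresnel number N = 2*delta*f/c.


N = 2*delta*f/c = 2*delta/lambda, where lambda = c/f
lambda = 343 / 250 = 1.372 m
N = 2 * 1.761 / 1.372 = 2.5671


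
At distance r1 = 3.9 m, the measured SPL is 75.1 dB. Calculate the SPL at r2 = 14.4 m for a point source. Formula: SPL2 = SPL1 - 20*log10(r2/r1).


r2/r1 = 14.4/3.9 = 3.69231
Correction = 20*log10(3.69231) = 11.346 dB
SPL2 = 75.1 - 11.346 = 63.754 dB


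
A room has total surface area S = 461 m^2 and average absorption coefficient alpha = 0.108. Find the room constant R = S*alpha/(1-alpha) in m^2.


R = 461 * 0.108 / (1 - 0.108) = 55.816 m^2


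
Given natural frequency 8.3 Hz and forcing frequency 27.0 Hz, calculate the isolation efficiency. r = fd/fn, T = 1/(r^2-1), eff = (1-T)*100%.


r = 27.0 / 8.3 = 3.25301
r^2 - 1 = 3.25301^2 - 1 = 9.58207
T = 1/9.58207 = 0.104362
Efficiency = (1 - 0.104362)*100 = 89.564 %


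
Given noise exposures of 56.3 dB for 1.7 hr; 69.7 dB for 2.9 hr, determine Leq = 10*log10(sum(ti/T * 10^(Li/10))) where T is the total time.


T_total = 1.7 + 2.9 = 4.6 hr
(1.7/4.6) * 10^(56.3/10) = 157649
(2.9/4.6) * 10^(69.7/10) = 5.88356e+06
Sum = 157649 + 5.88356e+06 = 6.04121e+06
Leq = 10*log10(6.04121e+06) = 67.811 dB


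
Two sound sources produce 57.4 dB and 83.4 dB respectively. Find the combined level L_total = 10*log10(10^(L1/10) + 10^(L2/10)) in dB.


10^(57.4/10) = 549541
10^(83.4/10) = 2.18776e+08
Sum = 549541 + 2.18776e+08 = 2.19326e+08
L_total = 10*log10(2.19326e+08) = 83.411 dB


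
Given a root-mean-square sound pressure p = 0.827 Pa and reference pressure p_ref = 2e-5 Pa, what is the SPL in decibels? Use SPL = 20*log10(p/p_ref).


p / p_ref = 0.827 / 2e-5 = 41350
SPL = 20 * log10(41350) = 92.33 dB


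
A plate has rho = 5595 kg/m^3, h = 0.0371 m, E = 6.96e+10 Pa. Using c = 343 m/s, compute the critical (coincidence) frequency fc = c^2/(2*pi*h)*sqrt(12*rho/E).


12*rho/E = 12*5595/6.96e+10 = 9.64655e-07
sqrt(12*rho/E) = sqrt(9.64655e-07) = 0.000982169
c^2/(2*pi*h) = 343^2/(2*pi*0.0371) = 504701
fc = 504701 * 0.000982169 = 495.7 Hz


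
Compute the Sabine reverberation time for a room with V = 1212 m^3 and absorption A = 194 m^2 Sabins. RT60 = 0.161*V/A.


RT60 = 0.161 * 1212 / 194 = 1.0058 s


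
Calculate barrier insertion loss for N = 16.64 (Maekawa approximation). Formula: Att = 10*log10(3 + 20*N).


3 + 20*N = 3 + 20*16.64 = 335.8
Att = 10*log10(335.8) = 25.261 dB


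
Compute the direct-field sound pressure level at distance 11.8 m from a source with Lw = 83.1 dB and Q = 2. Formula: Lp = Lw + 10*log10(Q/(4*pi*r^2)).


4*pi*r^2 = 4*pi*11.8^2 = 1749.74 m^2
Q / (4*pi*r^2) = 2 / 1749.74 = 0.00114303
Lp = 83.1 + 10*log10(0.00114303) = 53.681 dB


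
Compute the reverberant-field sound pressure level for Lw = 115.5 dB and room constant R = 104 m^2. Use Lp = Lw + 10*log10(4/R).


4/R = 4/104 = 0.0384615
Lp = 115.5 + 10*log10(0.0384615) = 101.35 dB


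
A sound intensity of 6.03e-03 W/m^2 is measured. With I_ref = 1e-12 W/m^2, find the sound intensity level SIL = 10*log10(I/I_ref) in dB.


I / I_ref = 6.03e-03 / 1e-12 = 6.03e+09
SIL = 10 * log10(6.03e+09) = 97.803 dB


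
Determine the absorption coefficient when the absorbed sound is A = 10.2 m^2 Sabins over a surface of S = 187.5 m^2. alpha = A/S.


Absorption coefficient = absorbed power / incident power
alpha = A / S = 10.2 / 187.5 = 0.0544


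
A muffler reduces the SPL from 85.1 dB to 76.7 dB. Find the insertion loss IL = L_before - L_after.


Insertion loss = SPL without muffler - SPL with muffler
IL = 85.1 - 76.7 = 8.4 dB


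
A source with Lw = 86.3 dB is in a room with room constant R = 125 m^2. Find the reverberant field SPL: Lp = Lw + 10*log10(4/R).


4/R = 4/125 = 0.032
Lp = 86.3 + 10*log10(0.032) = 71.351 dB


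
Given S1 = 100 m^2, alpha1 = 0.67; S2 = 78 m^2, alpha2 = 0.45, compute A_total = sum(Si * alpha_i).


100 * 0.67 = 67
78 * 0.45 = 35.1
A_total = 67 + 35.1 = 102.1 m^2


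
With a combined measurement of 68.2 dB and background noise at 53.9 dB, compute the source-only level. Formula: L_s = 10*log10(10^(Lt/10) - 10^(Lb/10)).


10^(68.2/10) = 6.60693e+06
10^(53.9/10) = 245471
Difference = 6.60693e+06 - 245471 = 6.36146e+06
L_source = 10*log10(6.36146e+06) = 68.036 dB


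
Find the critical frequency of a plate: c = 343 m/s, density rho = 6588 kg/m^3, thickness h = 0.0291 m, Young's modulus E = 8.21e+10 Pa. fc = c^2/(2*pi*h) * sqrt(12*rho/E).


12*rho/E = 12*6588/8.21e+10 = 9.62923e-07
sqrt(12*rho/E) = sqrt(9.62923e-07) = 0.000981286
c^2/(2*pi*h) = 343^2/(2*pi*0.0291) = 643451
fc = 643451 * 0.000981286 = 631.41 Hz


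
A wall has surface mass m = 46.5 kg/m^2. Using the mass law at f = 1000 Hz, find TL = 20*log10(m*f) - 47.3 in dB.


m * f = 46.5 * 1000 = 46500
20*log10(46500) = 93.3491 dB
TL = 93.3491 - 47.3 = 46.049 dB


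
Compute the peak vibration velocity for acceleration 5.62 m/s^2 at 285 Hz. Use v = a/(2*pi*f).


omega = 2*pi*f = 2*pi*285 = 1790.71 rad/s
v = a / omega = 5.62 / 1790.71 = 0.0031384 m/s


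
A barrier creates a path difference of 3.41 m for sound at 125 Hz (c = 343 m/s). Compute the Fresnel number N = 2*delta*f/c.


N = 2*delta*f/c = 2*delta/lambda, where lambda = c/f
lambda = 343 / 125 = 2.744 m
N = 2 * 3.41 / 2.744 = 2.4854


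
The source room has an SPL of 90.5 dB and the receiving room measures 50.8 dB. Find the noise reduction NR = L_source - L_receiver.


NR = L_source - L_receiver (difference between source and receiving room levels)
NR = 90.5 - 50.8 = 39.7 dB


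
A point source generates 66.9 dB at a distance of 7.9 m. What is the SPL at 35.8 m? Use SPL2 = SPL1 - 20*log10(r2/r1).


r2/r1 = 35.8/7.9 = 4.53165
Correction = 20*log10(4.53165) = 13.1251 dB
SPL2 = 66.9 - 13.1251 = 53.775 dB


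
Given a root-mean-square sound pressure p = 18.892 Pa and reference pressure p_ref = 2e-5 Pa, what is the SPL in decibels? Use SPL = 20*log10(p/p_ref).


p / p_ref = 18.892 / 2e-5 = 944600
SPL = 20 * log10(944600) = 119.5 dB


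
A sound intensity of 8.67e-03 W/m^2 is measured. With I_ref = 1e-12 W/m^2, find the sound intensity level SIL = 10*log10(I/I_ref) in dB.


I / I_ref = 8.67e-03 / 1e-12 = 8.67e+09
SIL = 10 * log10(8.67e+09) = 99.38 dB


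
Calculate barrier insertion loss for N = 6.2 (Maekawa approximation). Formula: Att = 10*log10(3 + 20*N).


3 + 20*N = 3 + 20*6.2 = 127
Att = 10*log10(127) = 21.038 dB


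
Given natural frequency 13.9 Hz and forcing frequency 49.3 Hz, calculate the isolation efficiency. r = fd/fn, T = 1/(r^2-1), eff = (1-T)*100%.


r = 49.3 / 13.9 = 3.54676
r^2 - 1 = 3.54676^2 - 1 = 11.5795
T = 1/11.5795 = 0.0863595
Efficiency = (1 - 0.0863595)*100 = 91.364 %


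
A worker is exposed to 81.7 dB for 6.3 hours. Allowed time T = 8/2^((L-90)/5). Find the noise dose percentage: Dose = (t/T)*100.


T_allowed = 8 / 2^((81.7 - 90)/5) = 25.2813 hr
Dose = 6.3 / 25.2813 * 100 = 24.92 %


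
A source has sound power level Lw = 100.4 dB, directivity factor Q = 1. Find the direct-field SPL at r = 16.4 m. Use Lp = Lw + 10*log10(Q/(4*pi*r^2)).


4*pi*r^2 = 4*pi*16.4^2 = 3379.85 m^2
Q / (4*pi*r^2) = 1 / 3379.85 = 0.000295871
Lp = 100.4 + 10*log10(0.000295871) = 65.111 dB


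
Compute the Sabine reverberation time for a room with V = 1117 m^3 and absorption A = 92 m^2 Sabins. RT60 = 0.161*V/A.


RT60 = 0.161 * 1117 / 92 = 1.9548 s


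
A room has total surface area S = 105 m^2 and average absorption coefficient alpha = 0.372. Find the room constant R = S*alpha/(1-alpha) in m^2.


R = 105 * 0.372 / (1 - 0.372) = 62.197 m^2


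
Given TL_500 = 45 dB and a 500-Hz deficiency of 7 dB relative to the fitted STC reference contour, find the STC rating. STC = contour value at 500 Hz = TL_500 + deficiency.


By ASTM E413, STC = value of the fitted reference contour at 500 Hz.
Contour value at 500 Hz = TL_500 + deficiency = 45 + 7 = 52
STC = 52


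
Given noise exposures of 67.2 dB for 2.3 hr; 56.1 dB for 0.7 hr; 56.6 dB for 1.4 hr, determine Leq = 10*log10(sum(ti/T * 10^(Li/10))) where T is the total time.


T_total = 2.3 + 0.7 + 1.4 = 4.4 hr
(2.3/4.4) * 10^(67.2/10) = 2.74331e+06
(0.7/4.4) * 10^(56.1/10) = 64810.5
(1.4/4.4) * 10^(56.6/10) = 145437
Sum = 2.74331e+06 + 64810.5 + 145437 = 2.95356e+06
Leq = 10*log10(2.95356e+06) = 64.703 dB


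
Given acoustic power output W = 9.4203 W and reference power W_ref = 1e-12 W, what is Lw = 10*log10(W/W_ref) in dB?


W / W_ref = 9.4203 / 1e-12 = 9.4203e+12
Lw = 10 * log10(9.4203e+12) = 129.74 dB


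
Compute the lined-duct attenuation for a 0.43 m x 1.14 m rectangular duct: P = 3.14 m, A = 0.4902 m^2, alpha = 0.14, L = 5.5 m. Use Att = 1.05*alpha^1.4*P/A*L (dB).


alpha^1.4 = 0.14^1.4 = 0.0637645
Attenuation rate = 1.05 * alpha^1.4 * P / A
= 1.05 * 0.0637645 * 3.14 / 0.4902 = 0.428869 dB/m
Total Att = 0.428869 * 5.5 = 2.3588 dB


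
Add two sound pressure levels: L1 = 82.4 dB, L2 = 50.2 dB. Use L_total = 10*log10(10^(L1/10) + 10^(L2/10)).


10^(82.4/10) = 1.7378e+08
10^(50.2/10) = 104713
Sum = 1.7378e+08 + 104713 = 1.73885e+08
L_total = 10*log10(1.73885e+08) = 82.403 dB


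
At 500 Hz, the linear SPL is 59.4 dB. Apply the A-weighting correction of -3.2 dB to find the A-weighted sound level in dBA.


A-weighting table: 500 Hz -> -3.2 dB correction
SPL_A = SPL + correction = 59.4 + (-3.2) = 56.2 dBA


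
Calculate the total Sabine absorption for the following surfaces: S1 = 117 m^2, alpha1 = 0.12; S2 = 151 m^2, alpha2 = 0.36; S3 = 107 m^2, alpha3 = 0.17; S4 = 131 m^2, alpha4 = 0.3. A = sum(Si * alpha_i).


117 * 0.12 = 14.04
151 * 0.36 = 54.36
107 * 0.17 = 18.19
131 * 0.3 = 39.3
A_total = 14.04 + 54.36 + 18.19 + 39.3 = 125.89 m^2


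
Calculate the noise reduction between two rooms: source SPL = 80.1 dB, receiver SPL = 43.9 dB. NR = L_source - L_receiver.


NR = L_source - L_receiver (difference between source and receiving room levels)
NR = 80.1 - 43.9 = 36.2 dB


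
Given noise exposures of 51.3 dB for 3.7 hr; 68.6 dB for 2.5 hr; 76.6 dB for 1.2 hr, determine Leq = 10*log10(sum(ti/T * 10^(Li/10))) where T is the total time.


T_total = 3.7 + 2.5 + 1.2 = 7.4 hr
(3.7/7.4) * 10^(51.3/10) = 67448.1
(2.5/7.4) * 10^(68.6/10) = 2.44742e+06
(1.2/7.4) * 10^(76.6/10) = 7.41224e+06
Sum = 67448.1 + 2.44742e+06 + 7.41224e+06 = 9.92711e+06
Leq = 10*log10(9.92711e+06) = 69.968 dB


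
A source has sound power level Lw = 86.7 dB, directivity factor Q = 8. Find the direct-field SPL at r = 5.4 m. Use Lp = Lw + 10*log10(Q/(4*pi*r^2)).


4*pi*r^2 = 4*pi*5.4^2 = 366.435 m^2
Q / (4*pi*r^2) = 8 / 366.435 = 0.021832
Lp = 86.7 + 10*log10(0.021832) = 70.091 dB


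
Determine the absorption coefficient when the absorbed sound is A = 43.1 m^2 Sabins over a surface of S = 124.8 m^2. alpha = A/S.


Absorption coefficient = absorbed power / incident power
alpha = A / S = 43.1 / 124.8 = 0.34535


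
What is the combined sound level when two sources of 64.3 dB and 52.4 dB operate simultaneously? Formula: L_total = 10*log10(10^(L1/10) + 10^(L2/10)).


10^(64.3/10) = 2.69153e+06
10^(52.4/10) = 173780
Sum = 2.69153e+06 + 173780 = 2.86531e+06
L_total = 10*log10(2.86531e+06) = 64.572 dB


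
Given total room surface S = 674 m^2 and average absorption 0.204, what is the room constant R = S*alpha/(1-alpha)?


R = 674 * 0.204 / (1 - 0.204) = 172.73 m^2


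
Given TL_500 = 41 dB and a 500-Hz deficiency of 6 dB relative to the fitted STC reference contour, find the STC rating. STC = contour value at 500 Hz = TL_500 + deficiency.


By ASTM E413, STC = value of the fitted reference contour at 500 Hz.
Contour value at 500 Hz = TL_500 + deficiency = 41 + 6 = 47
STC = 47


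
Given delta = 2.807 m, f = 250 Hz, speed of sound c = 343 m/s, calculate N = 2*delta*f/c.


N = 2*delta*f/c = 2*delta/lambda, where lambda = c/f
lambda = 343 / 250 = 1.372 m
N = 2 * 2.807 / 1.372 = 4.0918


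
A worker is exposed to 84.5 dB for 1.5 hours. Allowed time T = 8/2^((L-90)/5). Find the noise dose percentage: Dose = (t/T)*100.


T_allowed = 8 / 2^((84.5 - 90)/5) = 17.1484 hr
Dose = 1.5 / 17.1484 * 100 = 8.7472 %


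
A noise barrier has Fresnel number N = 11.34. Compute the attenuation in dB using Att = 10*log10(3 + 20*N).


3 + 20*N = 3 + 20*11.34 = 229.8
Att = 10*log10(229.8) = 23.614 dB


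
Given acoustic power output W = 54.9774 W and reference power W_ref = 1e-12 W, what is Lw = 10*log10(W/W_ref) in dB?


W / W_ref = 54.9774 / 1e-12 = 5.49774e+13
Lw = 10 * log10(5.49774e+13) = 137.4 dB


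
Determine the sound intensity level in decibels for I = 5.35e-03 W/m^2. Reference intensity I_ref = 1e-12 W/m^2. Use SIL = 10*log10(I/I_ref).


I / I_ref = 5.35e-03 / 1e-12 = 5.35e+09
SIL = 10 * log10(5.35e+09) = 97.284 dB


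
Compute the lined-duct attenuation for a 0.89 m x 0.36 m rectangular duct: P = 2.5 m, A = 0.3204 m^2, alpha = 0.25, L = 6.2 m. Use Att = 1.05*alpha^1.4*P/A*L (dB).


alpha^1.4 = 0.25^1.4 = 0.143587
Attenuation rate = 1.05 * alpha^1.4 * P / A
= 1.05 * 0.143587 * 2.5 / 0.3204 = 1.17639 dB/m
Total Att = 1.17639 * 6.2 = 7.2936 dB


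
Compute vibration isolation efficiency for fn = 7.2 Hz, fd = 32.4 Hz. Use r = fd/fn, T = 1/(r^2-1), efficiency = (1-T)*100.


r = 32.4 / 7.2 = 4.5
r^2 - 1 = 4.5^2 - 1 = 19.25
T = 1/19.25 = 0.0519481
Efficiency = (1 - 0.0519481)*100 = 94.805 %


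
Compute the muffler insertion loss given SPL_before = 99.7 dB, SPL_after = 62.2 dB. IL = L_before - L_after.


Insertion loss = SPL without muffler - SPL with muffler
IL = 99.7 - 62.2 = 37.5 dB


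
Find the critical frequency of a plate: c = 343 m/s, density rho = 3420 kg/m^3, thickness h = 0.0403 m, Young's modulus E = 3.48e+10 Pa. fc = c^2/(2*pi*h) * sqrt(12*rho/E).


12*rho/E = 12*3420/3.48e+10 = 1.17931e-06
sqrt(12*rho/E) = sqrt(1.17931e-06) = 0.00108596
c^2/(2*pi*h) = 343^2/(2*pi*0.0403) = 464626
fc = 464626 * 0.00108596 = 504.57 Hz


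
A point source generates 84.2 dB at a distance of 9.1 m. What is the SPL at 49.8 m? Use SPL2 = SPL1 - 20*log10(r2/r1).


r2/r1 = 49.8/9.1 = 5.47253
Correction = 20*log10(5.47253) = 14.7638 dB
SPL2 = 84.2 - 14.7638 = 69.436 dB


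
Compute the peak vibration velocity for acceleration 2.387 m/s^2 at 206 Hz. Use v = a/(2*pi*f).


omega = 2*pi*f = 2*pi*206 = 1294.34 rad/s
v = a / omega = 2.387 / 1294.34 = 0.0018442 m/s


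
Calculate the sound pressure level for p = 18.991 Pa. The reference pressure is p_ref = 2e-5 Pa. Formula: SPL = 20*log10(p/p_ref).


p / p_ref = 18.991 / 2e-5 = 949550
SPL = 20 * log10(949550) = 119.55 dB


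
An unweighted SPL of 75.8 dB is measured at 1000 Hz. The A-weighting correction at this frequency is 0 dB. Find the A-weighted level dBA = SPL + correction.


A-weighting table: 1000 Hz -> 0 dB correction
SPL_A = SPL + correction = 75.8 + (0) = 75.8 dBA


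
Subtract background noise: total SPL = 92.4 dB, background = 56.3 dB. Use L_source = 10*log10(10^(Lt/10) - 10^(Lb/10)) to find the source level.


10^(92.4/10) = 1.7378e+09
10^(56.3/10) = 426580
Difference = 1.7378e+09 - 426580 = 1.73737e+09
L_source = 10*log10(1.73737e+09) = 92.399 dB


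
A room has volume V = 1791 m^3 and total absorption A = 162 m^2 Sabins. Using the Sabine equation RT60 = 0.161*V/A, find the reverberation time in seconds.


RT60 = 0.161 * 1791 / 162 = 1.7799 s


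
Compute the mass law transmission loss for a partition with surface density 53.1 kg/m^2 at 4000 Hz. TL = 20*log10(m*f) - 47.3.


m * f = 53.1 * 4000 = 212400
20*log10(212400) = 106.543 dB
TL = 106.543 - 47.3 = 59.243 dB


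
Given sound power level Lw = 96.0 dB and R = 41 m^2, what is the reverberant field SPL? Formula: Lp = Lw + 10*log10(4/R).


4/R = 4/41 = 0.097561
Lp = 96.0 + 10*log10(0.097561) = 85.893 dB


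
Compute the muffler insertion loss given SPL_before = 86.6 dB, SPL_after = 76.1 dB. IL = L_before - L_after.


Insertion loss = SPL without muffler - SPL with muffler
IL = 86.6 - 76.1 = 10.5 dB


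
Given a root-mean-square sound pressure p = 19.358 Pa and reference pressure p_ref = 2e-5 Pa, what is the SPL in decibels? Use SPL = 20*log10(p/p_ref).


p / p_ref = 19.358 / 2e-5 = 967900
SPL = 20 * log10(967900) = 119.72 dB


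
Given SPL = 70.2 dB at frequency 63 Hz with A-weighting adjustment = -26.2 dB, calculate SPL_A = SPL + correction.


A-weighting table: 63 Hz -> -26.2 dB correction
SPL_A = SPL + correction = 70.2 + (-26.2) = 44 dBA
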